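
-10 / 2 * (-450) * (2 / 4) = 1125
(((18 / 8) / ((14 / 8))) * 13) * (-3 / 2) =-351 / 14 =-25.07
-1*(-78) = 78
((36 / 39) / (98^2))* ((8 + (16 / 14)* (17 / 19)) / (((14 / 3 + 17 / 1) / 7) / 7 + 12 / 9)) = 1200 / 2456909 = 0.00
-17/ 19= -0.89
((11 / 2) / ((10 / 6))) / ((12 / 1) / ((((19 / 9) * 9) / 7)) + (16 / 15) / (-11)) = 20691 / 27112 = 0.76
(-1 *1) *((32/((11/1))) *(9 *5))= -1440/11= -130.91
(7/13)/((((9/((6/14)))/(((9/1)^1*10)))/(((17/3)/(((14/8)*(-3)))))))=-680/273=-2.49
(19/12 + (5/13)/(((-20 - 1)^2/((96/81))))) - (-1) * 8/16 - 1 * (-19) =13054681/619164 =21.08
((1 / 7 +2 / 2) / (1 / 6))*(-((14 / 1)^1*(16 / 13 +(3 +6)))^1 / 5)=-12768 / 65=-196.43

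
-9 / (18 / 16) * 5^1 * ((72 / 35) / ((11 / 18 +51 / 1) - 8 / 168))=-10368 / 6497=-1.60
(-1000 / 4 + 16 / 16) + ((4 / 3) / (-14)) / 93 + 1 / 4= -1943243 / 7812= -248.75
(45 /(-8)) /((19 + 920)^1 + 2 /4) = -45 /7516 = -0.01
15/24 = 5/8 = 0.62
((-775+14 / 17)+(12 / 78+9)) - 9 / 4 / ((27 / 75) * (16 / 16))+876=104.73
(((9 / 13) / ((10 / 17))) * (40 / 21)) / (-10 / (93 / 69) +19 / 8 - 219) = -16864 / 1685411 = -0.01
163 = 163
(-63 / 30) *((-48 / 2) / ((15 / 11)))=36.96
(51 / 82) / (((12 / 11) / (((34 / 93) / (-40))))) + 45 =27450421 / 610080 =44.99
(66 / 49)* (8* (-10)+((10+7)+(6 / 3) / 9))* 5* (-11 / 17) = 683650 / 2499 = 273.57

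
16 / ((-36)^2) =1 / 81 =0.01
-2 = -2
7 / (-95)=-7 / 95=-0.07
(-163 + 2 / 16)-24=-1495 / 8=-186.88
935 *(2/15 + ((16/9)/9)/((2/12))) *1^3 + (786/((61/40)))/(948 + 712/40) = 9809268134/7953363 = 1233.35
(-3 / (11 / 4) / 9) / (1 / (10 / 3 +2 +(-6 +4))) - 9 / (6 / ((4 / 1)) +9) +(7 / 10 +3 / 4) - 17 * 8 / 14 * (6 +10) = -2151623 / 13860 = -155.24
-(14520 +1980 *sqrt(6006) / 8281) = -14520 -1980 *sqrt(6006) / 8281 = -14538.53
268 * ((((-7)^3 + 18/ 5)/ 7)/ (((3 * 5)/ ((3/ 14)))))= -227398/ 1225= -185.63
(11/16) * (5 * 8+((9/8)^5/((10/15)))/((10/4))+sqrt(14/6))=11 * sqrt(21)/48+74038217/2621440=29.29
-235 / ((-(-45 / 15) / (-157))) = 36895 / 3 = 12298.33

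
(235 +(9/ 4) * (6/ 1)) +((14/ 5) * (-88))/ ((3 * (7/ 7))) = 4991/ 30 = 166.37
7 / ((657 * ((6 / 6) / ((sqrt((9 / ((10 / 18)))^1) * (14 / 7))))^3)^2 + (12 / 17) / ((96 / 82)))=3.20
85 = 85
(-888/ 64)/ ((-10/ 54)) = 2997/ 40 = 74.92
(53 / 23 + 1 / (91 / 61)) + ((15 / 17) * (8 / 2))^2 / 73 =138884722 / 44156021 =3.15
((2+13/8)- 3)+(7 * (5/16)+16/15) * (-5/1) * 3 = -771/16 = -48.19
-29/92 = -0.32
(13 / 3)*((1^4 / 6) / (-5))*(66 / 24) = -143 / 360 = -0.40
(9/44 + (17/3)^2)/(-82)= -12797/32472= -0.39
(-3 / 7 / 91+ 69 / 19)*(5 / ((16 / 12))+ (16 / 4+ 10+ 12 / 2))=54870 / 637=86.14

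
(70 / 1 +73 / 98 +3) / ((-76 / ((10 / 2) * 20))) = -180675 / 1862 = -97.03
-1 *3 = -3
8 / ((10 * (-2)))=-2 / 5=-0.40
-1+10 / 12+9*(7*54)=20411 / 6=3401.83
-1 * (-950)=950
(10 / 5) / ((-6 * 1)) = -1 / 3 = -0.33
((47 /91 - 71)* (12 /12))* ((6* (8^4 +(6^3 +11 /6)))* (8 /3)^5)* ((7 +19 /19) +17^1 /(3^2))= -12414204706816 /5103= -2432726769.90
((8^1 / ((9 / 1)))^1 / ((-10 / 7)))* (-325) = 1820 / 9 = 202.22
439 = 439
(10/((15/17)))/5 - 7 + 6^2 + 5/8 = 3827/120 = 31.89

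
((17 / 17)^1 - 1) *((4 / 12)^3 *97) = 0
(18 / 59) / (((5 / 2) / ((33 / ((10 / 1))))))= 594 / 1475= 0.40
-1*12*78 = -936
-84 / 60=-1.40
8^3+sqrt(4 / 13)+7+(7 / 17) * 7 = 2 * sqrt(13) / 13+8872 / 17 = 522.44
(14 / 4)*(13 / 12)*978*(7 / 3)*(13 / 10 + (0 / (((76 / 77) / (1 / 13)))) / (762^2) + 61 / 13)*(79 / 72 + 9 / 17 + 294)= 2251366079431 / 146880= 15327928.10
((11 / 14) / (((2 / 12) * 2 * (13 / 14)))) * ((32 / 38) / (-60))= -0.04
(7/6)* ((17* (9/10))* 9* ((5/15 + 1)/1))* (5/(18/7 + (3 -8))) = -441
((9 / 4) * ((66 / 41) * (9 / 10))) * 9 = 24057 / 820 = 29.34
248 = 248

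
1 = 1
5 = 5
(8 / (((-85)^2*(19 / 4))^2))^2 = 16384 / 355112377136156640625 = 0.00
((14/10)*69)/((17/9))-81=-2538/85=-29.86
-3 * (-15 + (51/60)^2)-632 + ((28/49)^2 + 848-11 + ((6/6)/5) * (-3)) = 4852157/19600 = 247.56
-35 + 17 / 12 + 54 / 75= -9859 / 300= -32.86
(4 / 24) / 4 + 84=2017 / 24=84.04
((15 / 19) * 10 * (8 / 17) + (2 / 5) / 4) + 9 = 12.82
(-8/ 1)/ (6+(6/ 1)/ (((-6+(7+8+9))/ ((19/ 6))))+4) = -144/ 199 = -0.72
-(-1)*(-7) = -7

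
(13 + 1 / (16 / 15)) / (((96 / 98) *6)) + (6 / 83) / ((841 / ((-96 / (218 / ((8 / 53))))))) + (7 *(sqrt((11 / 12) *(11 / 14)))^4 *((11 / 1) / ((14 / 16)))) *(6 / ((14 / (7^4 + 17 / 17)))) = 29952703515089794819 / 637357420030464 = 46995.14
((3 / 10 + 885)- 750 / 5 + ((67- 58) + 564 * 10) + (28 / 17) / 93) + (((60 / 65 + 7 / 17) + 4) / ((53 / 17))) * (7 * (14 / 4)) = 35000813581 / 5446545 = 6426.24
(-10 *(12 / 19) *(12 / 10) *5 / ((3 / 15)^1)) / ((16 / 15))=-3375 / 19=-177.63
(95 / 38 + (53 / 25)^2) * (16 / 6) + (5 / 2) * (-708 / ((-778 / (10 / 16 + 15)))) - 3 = 51.20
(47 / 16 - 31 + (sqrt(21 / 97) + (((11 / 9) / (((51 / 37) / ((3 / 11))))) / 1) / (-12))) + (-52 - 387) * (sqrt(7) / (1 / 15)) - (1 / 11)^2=-6585 * sqrt(7) - 24962263 / 888624 + sqrt(2037) / 97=-17449.90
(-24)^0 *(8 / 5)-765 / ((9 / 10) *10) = -417 / 5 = -83.40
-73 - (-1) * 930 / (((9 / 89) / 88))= 2427701 / 3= 809233.67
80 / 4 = 20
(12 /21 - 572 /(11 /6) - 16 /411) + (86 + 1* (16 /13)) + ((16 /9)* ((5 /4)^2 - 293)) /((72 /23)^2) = -161182301765 /581660352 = -277.11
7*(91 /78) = 49 /6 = 8.17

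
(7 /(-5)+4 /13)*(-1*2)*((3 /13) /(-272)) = -213 /114920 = -0.00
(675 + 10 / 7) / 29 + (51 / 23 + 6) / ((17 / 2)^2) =31627013 / 1349341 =23.44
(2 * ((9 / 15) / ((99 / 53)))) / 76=53 / 6270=0.01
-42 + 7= -35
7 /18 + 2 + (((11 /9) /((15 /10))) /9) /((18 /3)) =3505 /1458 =2.40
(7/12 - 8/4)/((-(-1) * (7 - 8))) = 17/12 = 1.42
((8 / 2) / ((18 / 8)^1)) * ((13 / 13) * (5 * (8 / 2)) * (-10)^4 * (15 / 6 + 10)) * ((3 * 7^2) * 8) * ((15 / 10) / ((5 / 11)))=17248000000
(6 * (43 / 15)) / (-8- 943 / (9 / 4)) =-387 / 9610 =-0.04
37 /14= 2.64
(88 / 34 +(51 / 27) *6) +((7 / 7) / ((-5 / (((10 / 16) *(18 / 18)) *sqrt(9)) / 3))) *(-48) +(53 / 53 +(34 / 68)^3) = 28171 / 408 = 69.05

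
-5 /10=-1 /2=-0.50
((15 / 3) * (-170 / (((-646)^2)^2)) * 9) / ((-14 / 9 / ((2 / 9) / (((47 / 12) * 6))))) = 225 / 842591468068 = 0.00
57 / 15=19 / 5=3.80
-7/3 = -2.33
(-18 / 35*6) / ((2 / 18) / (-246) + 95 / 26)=-388557 / 460040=-0.84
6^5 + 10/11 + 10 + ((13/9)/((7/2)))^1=5396614/693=7787.32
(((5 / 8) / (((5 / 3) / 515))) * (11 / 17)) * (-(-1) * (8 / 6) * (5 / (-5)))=-5665 / 34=-166.62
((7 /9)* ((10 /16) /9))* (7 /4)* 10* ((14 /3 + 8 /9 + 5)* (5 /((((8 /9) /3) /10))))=2909375 /1728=1683.67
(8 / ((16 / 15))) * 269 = 4035 / 2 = 2017.50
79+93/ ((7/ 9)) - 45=1075/ 7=153.57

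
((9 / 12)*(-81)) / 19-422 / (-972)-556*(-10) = 102631049 / 18468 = 5557.24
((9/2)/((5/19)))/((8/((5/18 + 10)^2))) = 130055/576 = 225.79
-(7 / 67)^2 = -49 / 4489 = -0.01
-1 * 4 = -4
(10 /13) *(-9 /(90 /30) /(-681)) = 10 /2951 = 0.00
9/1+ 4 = 13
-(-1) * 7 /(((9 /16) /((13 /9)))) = 1456 /81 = 17.98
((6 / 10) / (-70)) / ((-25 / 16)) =24 / 4375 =0.01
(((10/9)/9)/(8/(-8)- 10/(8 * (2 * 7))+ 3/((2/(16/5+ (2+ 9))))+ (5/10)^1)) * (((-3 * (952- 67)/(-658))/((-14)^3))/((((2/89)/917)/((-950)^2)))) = -38800787656250/120195873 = -322812.98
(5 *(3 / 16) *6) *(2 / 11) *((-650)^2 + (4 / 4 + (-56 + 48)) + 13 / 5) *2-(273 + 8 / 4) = 9503126 / 11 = 863920.55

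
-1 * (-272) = 272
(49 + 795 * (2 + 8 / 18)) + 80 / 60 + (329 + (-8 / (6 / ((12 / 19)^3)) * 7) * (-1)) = 47841896 / 20577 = 2325.02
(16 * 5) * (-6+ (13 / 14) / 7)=-23000 / 49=-469.39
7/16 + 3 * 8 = 391/16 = 24.44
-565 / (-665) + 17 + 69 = 11551 / 133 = 86.85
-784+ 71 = -713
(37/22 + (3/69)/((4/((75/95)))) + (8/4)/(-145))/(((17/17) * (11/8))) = 9348958/7667165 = 1.22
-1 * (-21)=21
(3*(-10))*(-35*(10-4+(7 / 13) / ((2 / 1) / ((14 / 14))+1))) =84350 / 13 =6488.46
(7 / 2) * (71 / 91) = 71 / 26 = 2.73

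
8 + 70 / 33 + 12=730 / 33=22.12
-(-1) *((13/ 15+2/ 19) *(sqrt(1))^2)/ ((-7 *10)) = -277/ 19950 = -0.01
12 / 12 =1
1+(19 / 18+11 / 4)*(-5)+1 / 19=-17.98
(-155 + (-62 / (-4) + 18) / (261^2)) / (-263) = 21117443 / 35831646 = 0.59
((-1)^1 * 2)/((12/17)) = -17/6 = -2.83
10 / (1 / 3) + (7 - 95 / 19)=32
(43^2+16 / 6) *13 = 72215 / 3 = 24071.67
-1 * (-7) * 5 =35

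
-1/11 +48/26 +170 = 24561/143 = 171.76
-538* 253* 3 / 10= -204171 / 5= -40834.20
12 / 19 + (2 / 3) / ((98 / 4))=1840 / 2793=0.66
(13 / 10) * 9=117 / 10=11.70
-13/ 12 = -1.08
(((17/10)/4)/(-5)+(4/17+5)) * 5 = 17511/680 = 25.75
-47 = -47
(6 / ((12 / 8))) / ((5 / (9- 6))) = 12 / 5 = 2.40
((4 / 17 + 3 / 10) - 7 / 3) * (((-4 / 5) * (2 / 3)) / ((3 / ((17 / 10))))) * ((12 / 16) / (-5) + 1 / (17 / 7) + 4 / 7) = 0.45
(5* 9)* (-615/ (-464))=27675/ 464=59.64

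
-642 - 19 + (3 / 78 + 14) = -16821 / 26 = -646.96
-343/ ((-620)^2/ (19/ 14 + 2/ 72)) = -17101/ 13838400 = -0.00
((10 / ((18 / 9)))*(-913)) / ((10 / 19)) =-17347 / 2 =-8673.50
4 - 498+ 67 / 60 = -29573 / 60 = -492.88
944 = 944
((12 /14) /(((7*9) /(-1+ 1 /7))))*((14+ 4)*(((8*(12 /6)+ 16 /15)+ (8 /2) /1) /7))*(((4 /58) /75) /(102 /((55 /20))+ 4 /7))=-13904 /901446875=-0.00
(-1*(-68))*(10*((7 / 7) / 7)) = 680 / 7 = 97.14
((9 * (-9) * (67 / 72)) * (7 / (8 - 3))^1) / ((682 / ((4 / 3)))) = -1407 / 6820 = -0.21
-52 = -52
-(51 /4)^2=-2601 /16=-162.56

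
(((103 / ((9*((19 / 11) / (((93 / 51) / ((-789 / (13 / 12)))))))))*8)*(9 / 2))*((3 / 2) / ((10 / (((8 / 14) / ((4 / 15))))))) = -456599 / 2378572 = -0.19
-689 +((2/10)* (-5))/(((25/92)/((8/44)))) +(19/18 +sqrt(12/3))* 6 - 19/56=-31031387/46200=-671.68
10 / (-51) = -10 / 51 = -0.20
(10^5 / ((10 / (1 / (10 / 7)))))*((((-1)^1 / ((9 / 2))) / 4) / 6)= -1750 / 27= -64.81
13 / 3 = 4.33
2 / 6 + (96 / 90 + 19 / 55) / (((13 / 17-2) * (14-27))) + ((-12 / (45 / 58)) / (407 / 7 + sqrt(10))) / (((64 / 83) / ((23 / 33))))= 2712689 * sqrt(10) / 654029640 + 10719619973 / 59516697240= 0.19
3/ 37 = 0.08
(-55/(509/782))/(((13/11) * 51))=-27830/19851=-1.40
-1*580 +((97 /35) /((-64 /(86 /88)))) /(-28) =-1600610229 /2759680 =-580.00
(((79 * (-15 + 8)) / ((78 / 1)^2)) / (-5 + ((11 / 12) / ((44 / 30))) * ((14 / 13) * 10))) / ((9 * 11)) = -553 / 1042470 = -0.00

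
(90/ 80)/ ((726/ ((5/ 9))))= 5/ 5808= 0.00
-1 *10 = -10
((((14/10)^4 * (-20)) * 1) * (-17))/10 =81634/625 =130.61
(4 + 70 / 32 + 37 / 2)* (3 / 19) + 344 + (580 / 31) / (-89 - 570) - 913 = -3509694659 / 6210416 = -565.13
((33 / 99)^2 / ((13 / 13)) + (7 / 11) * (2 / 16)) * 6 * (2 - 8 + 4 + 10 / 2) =151 / 44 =3.43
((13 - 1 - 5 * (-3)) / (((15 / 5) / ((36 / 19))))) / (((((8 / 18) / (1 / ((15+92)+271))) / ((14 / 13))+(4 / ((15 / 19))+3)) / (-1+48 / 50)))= -972 / 233795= -0.00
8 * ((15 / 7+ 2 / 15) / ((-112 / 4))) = -478 / 735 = -0.65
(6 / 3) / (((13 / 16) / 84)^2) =3612672 / 169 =21376.76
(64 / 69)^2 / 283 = 0.00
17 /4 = 4.25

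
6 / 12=1 / 2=0.50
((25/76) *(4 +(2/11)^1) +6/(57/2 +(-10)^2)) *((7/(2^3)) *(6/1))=3208611/429704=7.47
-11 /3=-3.67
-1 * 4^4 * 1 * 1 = -256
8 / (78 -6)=1 / 9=0.11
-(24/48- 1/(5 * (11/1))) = -53/110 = -0.48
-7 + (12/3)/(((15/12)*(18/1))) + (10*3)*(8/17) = 5581/765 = 7.30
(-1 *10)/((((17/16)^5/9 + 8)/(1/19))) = -94371840/1461429251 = -0.06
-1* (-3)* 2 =6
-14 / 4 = -7 / 2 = -3.50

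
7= 7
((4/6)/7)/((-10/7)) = -1/15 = -0.07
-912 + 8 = -904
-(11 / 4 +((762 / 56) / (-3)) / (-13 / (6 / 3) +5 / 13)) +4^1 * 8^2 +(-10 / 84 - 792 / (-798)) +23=3339797 / 12084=276.38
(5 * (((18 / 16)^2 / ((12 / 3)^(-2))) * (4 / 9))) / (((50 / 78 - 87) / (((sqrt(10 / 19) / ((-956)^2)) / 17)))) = -0.00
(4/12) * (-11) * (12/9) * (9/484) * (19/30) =-19/330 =-0.06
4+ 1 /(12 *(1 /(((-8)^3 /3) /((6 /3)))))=-28 /9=-3.11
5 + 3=8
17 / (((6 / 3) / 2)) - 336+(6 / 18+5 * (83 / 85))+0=-16003 / 51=-313.78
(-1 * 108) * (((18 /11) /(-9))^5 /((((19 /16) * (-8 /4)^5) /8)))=-13824 /3059969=-0.00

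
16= 16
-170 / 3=-56.67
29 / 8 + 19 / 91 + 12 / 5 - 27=-20.77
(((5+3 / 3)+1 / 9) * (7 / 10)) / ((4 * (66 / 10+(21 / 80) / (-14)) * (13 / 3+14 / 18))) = 770 / 24219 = 0.03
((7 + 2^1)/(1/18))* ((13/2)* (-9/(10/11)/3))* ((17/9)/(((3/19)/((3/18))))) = -138567/20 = -6928.35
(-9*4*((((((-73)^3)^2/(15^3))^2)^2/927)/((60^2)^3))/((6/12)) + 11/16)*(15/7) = -524503804723748275195105897077590754535633441/36371116219921875000000000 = -14420888310171166561.31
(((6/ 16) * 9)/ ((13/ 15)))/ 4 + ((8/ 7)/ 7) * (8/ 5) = 125849/ 101920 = 1.23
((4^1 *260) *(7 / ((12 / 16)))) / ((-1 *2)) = -14560 / 3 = -4853.33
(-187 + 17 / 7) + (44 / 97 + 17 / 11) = -1363633 / 7469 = -182.57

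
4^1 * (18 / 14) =36 / 7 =5.14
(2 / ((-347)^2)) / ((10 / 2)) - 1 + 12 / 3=1806137 / 602045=3.00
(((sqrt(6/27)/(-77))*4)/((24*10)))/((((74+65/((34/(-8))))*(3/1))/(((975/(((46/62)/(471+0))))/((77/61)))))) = -328060135*sqrt(2)/1633131192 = -0.28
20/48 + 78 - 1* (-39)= 117.42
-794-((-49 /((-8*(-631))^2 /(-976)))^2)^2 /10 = -51085228665545380720127908881 /64339078923860580480616960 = -794.00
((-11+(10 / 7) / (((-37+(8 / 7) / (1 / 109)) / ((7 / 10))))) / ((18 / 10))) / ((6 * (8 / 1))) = -2105 / 16551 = -0.13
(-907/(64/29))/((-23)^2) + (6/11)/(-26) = -3862897/4841408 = -0.80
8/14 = 4/7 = 0.57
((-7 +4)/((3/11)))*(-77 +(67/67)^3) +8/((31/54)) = 26348/31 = 849.94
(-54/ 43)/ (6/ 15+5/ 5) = -270/ 301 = -0.90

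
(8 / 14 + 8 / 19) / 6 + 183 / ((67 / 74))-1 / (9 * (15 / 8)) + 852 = 1268217532 / 1202985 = 1054.23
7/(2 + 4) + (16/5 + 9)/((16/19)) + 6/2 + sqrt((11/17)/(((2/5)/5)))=5 * sqrt(374)/34 + 4477/240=21.50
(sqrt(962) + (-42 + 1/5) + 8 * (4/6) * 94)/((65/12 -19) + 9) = -27572/275 -12 * sqrt(962)/55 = -107.03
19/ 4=4.75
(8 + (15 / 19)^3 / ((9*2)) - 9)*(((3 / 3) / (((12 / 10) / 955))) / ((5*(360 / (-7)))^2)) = -124877137 / 10667116800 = -0.01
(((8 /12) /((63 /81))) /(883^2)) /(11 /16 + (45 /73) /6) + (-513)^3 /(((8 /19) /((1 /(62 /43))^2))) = -23892618884568442362087 /154915371983008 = -154230135.97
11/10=1.10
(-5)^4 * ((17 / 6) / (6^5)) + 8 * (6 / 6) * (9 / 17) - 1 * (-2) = 5126161 / 793152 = 6.46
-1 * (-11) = 11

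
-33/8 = -4.12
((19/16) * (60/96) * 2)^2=9025/4096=2.20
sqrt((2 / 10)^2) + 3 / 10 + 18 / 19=55 / 38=1.45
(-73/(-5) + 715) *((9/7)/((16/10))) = 586.29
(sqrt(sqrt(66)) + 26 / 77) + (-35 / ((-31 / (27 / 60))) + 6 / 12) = 12849 / 9548 + 66^(1 / 4) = 4.20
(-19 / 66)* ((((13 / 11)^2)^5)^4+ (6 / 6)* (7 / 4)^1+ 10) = -9284834135549400380100192883377827132376029923 / 39828144899994837589182633310709290009939288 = -233.12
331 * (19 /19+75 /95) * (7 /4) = 39389 /38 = 1036.55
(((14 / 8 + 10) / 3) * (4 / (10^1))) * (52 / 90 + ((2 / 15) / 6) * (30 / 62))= 38587 / 41850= 0.92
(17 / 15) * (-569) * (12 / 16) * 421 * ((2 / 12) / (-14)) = 4072333 / 1680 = 2424.01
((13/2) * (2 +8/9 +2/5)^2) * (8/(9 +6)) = 1139008/30375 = 37.50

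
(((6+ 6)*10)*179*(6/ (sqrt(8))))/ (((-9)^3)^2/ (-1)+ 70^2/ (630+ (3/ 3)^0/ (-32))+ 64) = -649522980*sqrt(2)/ 10711872143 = -0.09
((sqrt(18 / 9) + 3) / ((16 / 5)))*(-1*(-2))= 5*sqrt(2) / 8 + 15 / 8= 2.76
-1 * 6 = -6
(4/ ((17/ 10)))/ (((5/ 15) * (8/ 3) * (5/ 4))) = 36/ 17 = 2.12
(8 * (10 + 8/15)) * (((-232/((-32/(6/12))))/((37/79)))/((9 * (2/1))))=180989/4995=36.23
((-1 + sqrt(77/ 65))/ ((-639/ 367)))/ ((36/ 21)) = 2569/ 7668 - 2569 * sqrt(5005)/ 498420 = -0.03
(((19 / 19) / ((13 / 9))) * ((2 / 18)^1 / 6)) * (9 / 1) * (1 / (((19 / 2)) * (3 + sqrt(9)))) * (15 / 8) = 15 / 3952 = 0.00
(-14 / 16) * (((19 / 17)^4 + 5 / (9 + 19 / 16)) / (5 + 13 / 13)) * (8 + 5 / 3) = -629841401 / 217822768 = -2.89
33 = 33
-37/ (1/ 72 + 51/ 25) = -18.01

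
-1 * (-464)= 464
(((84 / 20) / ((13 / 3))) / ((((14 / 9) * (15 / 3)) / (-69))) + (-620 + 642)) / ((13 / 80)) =69688 / 845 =82.47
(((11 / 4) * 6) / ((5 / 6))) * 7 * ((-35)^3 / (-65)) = 1188495 / 13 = 91422.69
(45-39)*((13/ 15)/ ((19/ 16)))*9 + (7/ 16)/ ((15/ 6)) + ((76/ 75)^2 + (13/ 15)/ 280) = 60770891/ 1496250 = 40.62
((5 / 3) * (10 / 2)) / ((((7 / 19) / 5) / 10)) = 23750 / 21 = 1130.95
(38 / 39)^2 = 1444 / 1521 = 0.95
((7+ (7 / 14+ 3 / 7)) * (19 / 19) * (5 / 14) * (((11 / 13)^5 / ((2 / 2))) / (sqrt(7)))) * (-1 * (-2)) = 89383305 * sqrt(7) / 254706998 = 0.93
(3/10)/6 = 1/20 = 0.05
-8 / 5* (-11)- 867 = -4247 / 5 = -849.40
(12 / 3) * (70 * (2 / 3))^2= 78400 / 9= 8711.11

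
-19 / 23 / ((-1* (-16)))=-19 / 368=-0.05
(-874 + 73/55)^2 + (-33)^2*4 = 2316888909/3025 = 765913.69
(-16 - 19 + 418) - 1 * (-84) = 467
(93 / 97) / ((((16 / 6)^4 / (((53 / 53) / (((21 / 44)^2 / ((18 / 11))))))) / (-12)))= -248589 / 152096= -1.63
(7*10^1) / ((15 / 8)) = 112 / 3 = 37.33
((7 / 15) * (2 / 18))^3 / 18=343 / 44286750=0.00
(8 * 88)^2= 495616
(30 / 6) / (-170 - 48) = -5 / 218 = -0.02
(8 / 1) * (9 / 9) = 8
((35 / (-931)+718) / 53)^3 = 870682941415169 / 350253538649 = 2485.86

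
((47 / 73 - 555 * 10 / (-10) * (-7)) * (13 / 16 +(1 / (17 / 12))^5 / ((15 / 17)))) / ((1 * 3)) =-957854528851 / 731643960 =-1309.18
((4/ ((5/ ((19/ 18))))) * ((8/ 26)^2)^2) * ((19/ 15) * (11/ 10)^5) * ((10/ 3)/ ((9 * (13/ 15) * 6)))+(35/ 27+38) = 33239775764951/ 845851865625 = 39.30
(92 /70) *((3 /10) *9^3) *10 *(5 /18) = 5589 /7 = 798.43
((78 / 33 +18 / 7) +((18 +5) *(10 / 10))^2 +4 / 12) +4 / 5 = 618004 / 1155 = 535.07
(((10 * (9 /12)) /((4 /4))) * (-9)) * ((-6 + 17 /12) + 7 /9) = 2055 /8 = 256.88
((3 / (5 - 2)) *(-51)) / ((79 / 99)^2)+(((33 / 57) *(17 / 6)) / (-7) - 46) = -629142793 / 4980318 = -126.33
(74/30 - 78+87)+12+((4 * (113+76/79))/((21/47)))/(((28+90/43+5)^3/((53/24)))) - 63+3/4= -38.73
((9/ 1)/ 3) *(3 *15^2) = 2025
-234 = -234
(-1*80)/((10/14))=-112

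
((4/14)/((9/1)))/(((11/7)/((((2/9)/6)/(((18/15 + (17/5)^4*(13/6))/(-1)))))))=-2500/971433243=-0.00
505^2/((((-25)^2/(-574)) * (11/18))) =-105396732/275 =-383260.84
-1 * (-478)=478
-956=-956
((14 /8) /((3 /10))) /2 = 35 /12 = 2.92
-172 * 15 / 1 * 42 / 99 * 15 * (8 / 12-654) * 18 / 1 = 2123856000 / 11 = 193077818.18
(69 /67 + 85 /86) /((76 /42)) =244209 /218956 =1.12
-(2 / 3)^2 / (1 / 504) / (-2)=112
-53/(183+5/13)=-689/2384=-0.29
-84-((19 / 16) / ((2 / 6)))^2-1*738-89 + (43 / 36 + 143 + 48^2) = 3512455 / 2304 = 1524.50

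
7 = 7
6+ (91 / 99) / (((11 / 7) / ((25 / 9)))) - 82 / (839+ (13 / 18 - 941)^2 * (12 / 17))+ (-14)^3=-2736.38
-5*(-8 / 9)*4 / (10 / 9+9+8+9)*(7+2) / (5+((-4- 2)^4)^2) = 360 / 102456881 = 0.00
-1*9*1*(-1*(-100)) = -900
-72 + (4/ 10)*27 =-306/ 5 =-61.20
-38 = -38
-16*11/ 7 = -25.14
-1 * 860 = -860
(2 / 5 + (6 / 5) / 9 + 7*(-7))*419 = -304613 / 15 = -20307.53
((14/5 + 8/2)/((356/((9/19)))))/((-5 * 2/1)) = -153/169100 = -0.00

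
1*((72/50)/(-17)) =-36/425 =-0.08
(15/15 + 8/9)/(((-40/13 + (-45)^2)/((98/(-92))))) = -0.00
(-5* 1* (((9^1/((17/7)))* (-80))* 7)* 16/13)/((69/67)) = 12400.87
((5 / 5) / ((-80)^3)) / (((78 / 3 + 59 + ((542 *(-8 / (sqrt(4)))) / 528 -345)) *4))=33 / 17849344000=0.00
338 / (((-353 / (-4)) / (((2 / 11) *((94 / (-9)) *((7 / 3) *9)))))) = -1779232 / 11649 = -152.74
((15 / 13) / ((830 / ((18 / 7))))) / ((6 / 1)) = 9 / 15106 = 0.00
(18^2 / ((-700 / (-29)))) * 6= 14094 / 175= 80.54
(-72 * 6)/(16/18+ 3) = -3888/35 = -111.09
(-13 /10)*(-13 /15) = 169 /150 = 1.13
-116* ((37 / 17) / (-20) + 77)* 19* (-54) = 777858822 / 85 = 9151280.26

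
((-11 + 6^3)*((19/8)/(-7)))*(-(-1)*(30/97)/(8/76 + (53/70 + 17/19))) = -2375/194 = -12.24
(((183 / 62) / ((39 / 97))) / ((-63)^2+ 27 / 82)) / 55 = 242597 / 7214375025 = 0.00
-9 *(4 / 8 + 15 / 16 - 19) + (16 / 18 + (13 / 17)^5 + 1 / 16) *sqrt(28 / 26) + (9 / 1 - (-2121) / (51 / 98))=247986601 *sqrt(182) / 2657972304 + 1154017 / 272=4243.97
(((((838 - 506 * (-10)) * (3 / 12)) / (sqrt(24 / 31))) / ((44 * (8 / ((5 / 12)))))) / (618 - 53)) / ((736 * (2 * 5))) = 983 * sqrt(186) / 28104130560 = 0.00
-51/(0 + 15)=-17/5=-3.40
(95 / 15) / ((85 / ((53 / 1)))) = 1007 / 255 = 3.95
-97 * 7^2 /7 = -679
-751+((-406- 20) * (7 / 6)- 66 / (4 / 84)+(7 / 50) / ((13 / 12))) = -856008 / 325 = -2633.87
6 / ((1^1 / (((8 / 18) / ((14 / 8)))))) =32 / 21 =1.52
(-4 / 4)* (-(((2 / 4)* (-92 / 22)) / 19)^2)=529 / 43681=0.01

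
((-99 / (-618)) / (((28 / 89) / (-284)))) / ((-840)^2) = -69509 / 339158400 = -0.00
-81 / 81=-1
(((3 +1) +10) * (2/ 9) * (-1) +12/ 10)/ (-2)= 43/ 45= 0.96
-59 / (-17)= 59 / 17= 3.47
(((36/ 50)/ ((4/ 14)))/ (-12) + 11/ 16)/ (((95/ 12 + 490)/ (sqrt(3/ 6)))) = 573 *sqrt(2)/ 1195000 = 0.00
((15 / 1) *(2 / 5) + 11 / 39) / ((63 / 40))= 3.99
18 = 18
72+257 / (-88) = 6079 / 88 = 69.08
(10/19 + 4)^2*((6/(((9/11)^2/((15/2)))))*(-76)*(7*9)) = -125288240/19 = -6594117.89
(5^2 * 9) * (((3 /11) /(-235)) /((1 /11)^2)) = -31.60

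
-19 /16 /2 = -19 /32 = -0.59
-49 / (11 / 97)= -4753 / 11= -432.09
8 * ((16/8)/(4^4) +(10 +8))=2305/16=144.06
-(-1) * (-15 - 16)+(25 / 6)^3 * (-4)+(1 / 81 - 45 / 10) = -26312 / 81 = -324.84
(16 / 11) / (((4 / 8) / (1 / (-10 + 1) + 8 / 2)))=1120 / 99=11.31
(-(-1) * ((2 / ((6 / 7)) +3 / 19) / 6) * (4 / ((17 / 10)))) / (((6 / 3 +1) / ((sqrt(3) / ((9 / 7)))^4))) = 1.07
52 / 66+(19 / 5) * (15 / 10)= 2141 / 330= 6.49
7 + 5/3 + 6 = 14.67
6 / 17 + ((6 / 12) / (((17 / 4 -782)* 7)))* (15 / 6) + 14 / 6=19498 / 7259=2.69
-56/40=-7/5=-1.40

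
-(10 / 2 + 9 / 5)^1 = -34 / 5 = -6.80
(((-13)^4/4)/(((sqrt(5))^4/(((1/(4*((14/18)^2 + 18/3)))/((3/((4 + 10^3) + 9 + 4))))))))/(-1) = -784256499/214000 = -3664.75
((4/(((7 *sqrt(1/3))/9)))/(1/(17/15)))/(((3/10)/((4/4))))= 136 *sqrt(3)/7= 33.65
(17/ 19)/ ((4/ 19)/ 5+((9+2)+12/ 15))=17/ 225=0.08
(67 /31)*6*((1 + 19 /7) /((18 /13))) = 22646 /651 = 34.79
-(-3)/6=1/2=0.50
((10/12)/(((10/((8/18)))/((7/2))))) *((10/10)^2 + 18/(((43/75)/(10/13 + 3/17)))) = 2041571/513162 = 3.98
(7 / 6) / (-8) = -7 / 48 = -0.15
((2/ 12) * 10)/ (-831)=-5/ 2493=-0.00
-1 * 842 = -842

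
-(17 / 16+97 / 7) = -1671 / 112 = -14.92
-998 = -998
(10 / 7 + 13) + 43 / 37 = 4038 / 259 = 15.59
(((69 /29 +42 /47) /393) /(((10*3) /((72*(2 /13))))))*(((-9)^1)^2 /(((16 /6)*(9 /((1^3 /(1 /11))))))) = 1324917 /11605945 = 0.11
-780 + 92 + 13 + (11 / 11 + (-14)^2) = -478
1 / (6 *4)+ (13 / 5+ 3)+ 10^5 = 12000677 / 120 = 100005.64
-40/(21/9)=-120/7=-17.14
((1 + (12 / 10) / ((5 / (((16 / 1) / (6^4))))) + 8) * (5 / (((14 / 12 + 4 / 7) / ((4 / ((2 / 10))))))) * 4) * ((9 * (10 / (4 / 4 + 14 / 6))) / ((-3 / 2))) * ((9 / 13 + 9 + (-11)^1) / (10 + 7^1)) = 2722496 / 949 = 2868.81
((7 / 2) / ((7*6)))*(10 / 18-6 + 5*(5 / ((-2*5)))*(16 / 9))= -89 / 108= -0.82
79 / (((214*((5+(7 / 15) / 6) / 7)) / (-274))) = -6818490 / 48899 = -139.44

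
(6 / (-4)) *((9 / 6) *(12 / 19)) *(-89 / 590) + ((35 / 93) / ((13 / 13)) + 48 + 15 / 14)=181209929 / 3648855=49.66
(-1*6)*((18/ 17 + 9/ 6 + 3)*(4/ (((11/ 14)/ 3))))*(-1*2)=190512/ 187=1018.78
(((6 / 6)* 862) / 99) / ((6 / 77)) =3017 / 27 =111.74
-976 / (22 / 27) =-13176 / 11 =-1197.82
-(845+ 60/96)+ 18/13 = -87801/104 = -844.24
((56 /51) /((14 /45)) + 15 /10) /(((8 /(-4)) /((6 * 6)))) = -1539 /17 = -90.53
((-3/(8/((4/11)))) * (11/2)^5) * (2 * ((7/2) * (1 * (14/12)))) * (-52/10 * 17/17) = 9326317/320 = 29144.74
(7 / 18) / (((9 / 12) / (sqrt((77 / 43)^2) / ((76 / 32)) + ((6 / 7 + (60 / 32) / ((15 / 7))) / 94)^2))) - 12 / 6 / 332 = 1395549078499 / 3623828519808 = 0.39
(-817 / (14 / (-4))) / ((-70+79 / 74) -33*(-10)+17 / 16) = 967328 / 1086267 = 0.89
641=641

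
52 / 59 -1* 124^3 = -112490764 / 59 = -1906623.12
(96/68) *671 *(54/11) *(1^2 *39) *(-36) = -6529095.53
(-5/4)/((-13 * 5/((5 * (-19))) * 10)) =-19/104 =-0.18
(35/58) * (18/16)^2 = 2835/3712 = 0.76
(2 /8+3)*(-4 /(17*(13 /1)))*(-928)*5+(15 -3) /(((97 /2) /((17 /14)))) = 3154028 /11543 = 273.24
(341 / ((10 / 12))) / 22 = 93 / 5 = 18.60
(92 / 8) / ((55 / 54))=621 / 55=11.29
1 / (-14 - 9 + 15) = -1 / 8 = -0.12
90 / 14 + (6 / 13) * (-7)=291 / 91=3.20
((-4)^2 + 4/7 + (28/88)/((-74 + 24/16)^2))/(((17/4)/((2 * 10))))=429247968/5504345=77.98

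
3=3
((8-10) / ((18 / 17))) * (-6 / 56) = 17 / 84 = 0.20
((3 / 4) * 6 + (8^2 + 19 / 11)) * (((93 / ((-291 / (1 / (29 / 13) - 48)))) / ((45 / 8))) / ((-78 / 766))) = -6745621204 / 3620331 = -1863.26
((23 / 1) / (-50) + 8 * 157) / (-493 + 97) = -5707 / 1800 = -3.17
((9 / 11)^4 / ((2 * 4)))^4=0.00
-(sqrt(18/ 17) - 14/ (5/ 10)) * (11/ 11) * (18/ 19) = 504/ 19 - 54 * sqrt(34)/ 323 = 25.55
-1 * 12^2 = -144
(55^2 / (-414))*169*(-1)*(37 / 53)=18915325 / 21942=862.06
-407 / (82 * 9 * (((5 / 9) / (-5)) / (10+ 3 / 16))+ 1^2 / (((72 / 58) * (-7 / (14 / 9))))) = 10747242 / 217271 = 49.46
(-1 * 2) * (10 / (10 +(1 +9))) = -1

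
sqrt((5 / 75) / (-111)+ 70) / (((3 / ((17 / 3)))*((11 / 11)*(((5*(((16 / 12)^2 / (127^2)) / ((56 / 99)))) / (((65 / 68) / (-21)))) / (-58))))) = 6080633*sqrt(21561565) / 659340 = 42823.24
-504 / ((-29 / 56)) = 28224 / 29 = 973.24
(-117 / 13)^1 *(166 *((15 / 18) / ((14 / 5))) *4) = -12450 / 7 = -1778.57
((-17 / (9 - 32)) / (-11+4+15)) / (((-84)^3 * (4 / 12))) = -17 / 36352512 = -0.00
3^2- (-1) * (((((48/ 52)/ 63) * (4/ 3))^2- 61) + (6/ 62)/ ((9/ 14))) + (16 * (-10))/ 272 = -18536121736/ 353491047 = -52.44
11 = 11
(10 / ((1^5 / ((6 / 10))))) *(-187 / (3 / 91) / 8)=-17017 / 4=-4254.25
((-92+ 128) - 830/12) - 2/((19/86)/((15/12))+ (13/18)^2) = -10516673/291882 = -36.03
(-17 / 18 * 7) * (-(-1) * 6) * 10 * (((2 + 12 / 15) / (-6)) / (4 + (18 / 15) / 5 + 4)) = 22.46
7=7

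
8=8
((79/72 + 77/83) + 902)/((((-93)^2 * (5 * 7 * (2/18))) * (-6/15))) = -771779/11485872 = -0.07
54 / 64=27 / 32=0.84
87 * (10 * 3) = 2610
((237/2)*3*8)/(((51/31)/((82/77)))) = 2409816/1309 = 1840.96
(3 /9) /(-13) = -1 /39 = -0.03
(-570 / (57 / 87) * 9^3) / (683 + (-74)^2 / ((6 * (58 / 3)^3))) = -61872941880 / 66643069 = -928.42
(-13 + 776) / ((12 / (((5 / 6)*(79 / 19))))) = 301385 / 1368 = 220.31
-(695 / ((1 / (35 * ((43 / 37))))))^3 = -1144363279261234375 / 50653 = -22592211305573.89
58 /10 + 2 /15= 89 /15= 5.93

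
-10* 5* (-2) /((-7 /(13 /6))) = -650 /21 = -30.95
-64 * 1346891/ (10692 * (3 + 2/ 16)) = -172402048/ 66825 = -2579.90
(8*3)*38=912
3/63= 1/21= 0.05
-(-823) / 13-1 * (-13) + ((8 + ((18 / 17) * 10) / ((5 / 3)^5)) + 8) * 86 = 210380264 / 138125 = 1523.12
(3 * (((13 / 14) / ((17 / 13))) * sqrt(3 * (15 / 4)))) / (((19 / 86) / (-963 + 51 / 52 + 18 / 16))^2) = 166187085301449 * sqrt(5) / 2749376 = 135159985.29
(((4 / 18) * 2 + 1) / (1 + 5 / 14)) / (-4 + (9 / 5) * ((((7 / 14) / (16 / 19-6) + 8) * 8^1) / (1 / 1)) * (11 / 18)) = 44590 / 2746089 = 0.02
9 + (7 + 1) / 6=31 / 3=10.33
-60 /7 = -8.57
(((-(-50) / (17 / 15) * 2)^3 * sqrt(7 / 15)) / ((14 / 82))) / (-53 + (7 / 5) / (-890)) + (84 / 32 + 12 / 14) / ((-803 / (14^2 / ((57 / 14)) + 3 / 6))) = -13683750000000 * sqrt(105) / 2703786029 - 360425 / 1708784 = -51859.61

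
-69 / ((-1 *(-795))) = -0.09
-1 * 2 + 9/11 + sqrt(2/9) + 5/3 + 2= sqrt(2)/3 + 82/33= 2.96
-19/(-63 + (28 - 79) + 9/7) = 133/789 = 0.17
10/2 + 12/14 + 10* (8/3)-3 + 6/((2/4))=41.52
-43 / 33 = -1.30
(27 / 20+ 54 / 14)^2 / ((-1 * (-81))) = 0.33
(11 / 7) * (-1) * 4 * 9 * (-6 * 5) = 1697.14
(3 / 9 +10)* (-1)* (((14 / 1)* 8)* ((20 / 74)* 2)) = -69440 / 111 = -625.59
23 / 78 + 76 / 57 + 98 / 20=1273 / 195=6.53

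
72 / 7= 10.29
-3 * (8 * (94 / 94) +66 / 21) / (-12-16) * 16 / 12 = 78 / 49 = 1.59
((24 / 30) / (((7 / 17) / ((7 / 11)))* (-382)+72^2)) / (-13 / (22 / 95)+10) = -748 / 212962225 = -0.00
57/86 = 0.66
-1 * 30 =-30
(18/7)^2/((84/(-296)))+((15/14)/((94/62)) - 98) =-3888179/32242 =-120.59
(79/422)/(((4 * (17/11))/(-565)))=-490985/28696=-17.11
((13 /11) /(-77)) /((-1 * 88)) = 13 /74536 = 0.00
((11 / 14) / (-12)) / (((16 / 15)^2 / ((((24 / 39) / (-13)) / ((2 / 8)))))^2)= -185625 / 102362624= -0.00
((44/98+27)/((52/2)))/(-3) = -1345/3822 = -0.35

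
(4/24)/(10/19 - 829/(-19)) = 19/5034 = 0.00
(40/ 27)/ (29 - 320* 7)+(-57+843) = 46921802/ 59697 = 786.00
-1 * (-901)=901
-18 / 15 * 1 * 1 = -6 / 5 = -1.20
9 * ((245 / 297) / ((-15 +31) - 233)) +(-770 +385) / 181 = -400190 / 185163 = -2.16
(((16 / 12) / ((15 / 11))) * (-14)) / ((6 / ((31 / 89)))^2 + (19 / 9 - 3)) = -147994 / 3198395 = -0.05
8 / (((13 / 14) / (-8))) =-896 / 13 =-68.92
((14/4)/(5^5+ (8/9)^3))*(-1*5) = -25515/4557274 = -0.01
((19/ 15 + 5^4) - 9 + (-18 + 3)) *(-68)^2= 41773216/ 15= 2784881.07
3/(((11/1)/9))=27/11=2.45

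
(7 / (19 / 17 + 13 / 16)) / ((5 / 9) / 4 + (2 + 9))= 3264 / 10025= 0.33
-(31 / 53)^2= -0.34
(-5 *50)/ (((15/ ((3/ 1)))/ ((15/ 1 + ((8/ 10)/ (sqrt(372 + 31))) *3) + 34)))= -2455.98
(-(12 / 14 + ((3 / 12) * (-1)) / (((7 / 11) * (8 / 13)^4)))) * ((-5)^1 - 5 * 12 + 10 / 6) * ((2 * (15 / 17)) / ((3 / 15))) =-512684125 / 487424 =-1051.82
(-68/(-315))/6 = 34/945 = 0.04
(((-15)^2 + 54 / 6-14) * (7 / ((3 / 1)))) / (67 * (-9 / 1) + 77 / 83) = -31955 / 37479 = -0.85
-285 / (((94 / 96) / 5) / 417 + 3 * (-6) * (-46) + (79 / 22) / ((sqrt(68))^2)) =-5333763600 / 15496983959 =-0.34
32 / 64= 1 / 2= 0.50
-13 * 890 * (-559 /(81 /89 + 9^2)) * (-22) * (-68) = 86112612872 /729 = 118124297.49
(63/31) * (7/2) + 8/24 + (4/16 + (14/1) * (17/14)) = 9187/372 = 24.70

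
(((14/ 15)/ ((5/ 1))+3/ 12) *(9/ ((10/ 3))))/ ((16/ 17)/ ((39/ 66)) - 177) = -260559/ 38765000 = -0.01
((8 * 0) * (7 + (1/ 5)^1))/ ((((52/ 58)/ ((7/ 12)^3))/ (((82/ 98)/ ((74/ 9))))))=0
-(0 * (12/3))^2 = 0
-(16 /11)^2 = -256 /121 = -2.12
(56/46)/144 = 7/828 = 0.01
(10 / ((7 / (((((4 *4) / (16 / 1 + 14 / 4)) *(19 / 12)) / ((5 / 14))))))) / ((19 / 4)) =128 / 117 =1.09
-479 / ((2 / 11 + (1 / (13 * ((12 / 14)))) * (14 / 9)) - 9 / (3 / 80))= 1849419 / 925399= 2.00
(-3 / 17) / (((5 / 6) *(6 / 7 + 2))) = -63 / 850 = -0.07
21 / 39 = 7 / 13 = 0.54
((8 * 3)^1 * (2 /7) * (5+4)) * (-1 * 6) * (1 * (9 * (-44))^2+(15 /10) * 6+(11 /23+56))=-9352646208 /161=-58090970.24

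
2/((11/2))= 4/11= 0.36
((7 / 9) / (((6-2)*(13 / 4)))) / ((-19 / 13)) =-7 / 171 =-0.04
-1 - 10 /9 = -19 /9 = -2.11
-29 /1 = -29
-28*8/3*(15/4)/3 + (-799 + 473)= -1258/3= -419.33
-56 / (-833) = 8 / 119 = 0.07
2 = 2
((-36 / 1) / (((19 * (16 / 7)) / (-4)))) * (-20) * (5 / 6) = -1050 / 19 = -55.26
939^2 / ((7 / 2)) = 1763442 / 7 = 251920.29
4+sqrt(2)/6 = 4.24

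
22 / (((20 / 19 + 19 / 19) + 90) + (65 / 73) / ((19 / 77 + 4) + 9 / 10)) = 10993362 / 46084991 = 0.24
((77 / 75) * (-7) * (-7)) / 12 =3773 / 900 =4.19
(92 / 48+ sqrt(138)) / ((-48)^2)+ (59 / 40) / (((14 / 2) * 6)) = sqrt(138) / 2304+ 34789 / 967680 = 0.04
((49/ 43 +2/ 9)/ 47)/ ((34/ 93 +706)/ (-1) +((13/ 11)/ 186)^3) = -501516232008/ 12226797997037527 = -0.00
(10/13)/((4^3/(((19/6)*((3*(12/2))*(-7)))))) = -1995/416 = -4.80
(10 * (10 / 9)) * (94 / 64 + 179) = 48125 / 24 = 2005.21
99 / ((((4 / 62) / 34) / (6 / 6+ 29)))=1565190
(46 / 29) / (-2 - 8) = -23 / 145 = -0.16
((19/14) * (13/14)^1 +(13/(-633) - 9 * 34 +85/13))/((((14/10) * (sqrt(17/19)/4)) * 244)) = -2404986425 * sqrt(323)/11707924956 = -3.69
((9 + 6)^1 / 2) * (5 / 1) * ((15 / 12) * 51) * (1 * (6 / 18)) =6375 / 8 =796.88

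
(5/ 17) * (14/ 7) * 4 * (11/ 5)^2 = 968/ 85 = 11.39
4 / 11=0.36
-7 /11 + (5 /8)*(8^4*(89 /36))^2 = 57102171593 /891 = 64087734.67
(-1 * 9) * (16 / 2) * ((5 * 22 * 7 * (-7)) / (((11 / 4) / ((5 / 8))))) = 88200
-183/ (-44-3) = 3.89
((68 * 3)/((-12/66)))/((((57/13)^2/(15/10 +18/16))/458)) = -50659609/722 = -70165.66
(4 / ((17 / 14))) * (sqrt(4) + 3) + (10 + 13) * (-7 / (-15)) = 6937 / 255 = 27.20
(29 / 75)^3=24389 / 421875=0.06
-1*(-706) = 706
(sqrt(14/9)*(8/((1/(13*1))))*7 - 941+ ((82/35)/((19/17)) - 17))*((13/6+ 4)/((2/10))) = -3920002/133+ 67340*sqrt(14)/9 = -1477.79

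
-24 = -24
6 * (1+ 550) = 3306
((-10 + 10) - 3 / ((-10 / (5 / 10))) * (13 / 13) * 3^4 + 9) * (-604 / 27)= -473.13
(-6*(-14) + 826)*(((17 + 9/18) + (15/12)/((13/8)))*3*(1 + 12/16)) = 349125/4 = 87281.25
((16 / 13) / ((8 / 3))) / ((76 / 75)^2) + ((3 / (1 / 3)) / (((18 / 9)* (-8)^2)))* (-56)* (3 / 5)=-718227 / 375440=-1.91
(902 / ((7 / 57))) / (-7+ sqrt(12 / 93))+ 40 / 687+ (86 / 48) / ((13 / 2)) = -18973352137 / 18040620 - 34276 * sqrt(31) / 3535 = -1105.69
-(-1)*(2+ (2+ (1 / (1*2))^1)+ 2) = 13 / 2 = 6.50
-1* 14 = -14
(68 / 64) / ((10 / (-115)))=-391 / 32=-12.22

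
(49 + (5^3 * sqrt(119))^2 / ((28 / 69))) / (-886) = -18328321 / 3544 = -5171.65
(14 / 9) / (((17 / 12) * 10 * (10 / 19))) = 266 / 1275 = 0.21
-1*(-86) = 86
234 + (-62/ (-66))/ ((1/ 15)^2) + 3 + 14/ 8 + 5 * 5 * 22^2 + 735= 584545/ 44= 13285.11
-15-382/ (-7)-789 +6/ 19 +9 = -98435/ 133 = -740.11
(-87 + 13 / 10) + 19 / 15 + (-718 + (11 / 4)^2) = -190769 / 240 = -794.87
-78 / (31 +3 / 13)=-507 / 203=-2.50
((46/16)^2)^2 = 279841/4096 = 68.32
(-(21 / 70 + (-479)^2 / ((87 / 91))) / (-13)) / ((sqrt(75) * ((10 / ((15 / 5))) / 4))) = 208791571 * sqrt(3) / 141375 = 2558.00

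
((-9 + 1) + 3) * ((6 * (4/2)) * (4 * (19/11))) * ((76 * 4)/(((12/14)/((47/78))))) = -38006080/429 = -88592.26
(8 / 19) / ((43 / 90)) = 0.88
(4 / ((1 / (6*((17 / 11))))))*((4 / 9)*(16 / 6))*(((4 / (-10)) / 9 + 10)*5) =1949696 / 891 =2188.21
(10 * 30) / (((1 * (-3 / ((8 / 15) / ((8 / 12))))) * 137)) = -80 / 137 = -0.58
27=27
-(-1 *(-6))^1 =-6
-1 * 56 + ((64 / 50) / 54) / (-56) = -264602 / 4725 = -56.00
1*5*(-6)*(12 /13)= -360 /13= -27.69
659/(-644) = -659/644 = -1.02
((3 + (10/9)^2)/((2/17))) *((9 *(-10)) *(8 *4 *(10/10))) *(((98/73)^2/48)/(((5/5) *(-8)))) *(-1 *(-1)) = 70001155/143883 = 486.51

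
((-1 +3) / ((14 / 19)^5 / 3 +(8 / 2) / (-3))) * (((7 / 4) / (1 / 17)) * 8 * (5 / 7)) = -631405245 / 2341643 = -269.64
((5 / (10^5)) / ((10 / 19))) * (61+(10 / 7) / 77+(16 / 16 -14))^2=3181920139 / 14526050000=0.22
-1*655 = -655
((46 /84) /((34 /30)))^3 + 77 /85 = 68666607 /67406360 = 1.02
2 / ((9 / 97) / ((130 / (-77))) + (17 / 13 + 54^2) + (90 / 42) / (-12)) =353080 / 514980273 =0.00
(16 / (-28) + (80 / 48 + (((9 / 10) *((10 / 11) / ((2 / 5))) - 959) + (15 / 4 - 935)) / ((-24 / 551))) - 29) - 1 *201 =106250451 / 2464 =43121.12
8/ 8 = 1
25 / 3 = 8.33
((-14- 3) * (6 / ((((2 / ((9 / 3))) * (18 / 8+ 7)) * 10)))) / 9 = -34 / 185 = -0.18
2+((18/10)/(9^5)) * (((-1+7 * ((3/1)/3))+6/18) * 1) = 196849/98415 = 2.00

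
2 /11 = 0.18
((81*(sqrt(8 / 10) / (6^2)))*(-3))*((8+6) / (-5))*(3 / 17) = 567*sqrt(5) / 425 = 2.98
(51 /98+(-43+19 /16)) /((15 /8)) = -10791 /490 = -22.02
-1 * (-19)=19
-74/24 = -37/12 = -3.08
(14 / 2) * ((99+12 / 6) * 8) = 5656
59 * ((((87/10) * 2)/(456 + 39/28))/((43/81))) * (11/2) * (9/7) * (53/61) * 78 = 37813722804/18662645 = 2026.17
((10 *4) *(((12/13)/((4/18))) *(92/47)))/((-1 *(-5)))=39744/611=65.05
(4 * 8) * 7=224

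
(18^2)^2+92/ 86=4514014/ 43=104977.07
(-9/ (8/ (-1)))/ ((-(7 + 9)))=-9/ 128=-0.07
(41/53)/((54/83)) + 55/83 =439859/237546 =1.85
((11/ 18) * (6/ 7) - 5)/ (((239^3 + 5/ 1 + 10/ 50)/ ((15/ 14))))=-1175/ 3344721429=-0.00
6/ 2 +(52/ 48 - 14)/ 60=401/ 144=2.78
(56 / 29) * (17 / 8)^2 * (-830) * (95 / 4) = -79756775 / 464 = -171889.60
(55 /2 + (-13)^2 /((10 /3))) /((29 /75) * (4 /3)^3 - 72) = -158355 /143944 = -1.10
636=636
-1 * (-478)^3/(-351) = -109215352/351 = -311154.85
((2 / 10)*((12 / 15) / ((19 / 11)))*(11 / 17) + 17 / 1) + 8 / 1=202359 / 8075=25.06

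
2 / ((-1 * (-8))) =1 / 4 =0.25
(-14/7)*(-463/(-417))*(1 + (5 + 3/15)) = -28706/2085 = -13.77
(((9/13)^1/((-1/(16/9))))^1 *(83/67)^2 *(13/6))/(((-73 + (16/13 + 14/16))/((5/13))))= 2204480/99292191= 0.02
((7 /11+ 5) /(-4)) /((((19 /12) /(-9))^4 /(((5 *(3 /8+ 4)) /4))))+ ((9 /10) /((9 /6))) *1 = -57657047907 /7167655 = -8044.06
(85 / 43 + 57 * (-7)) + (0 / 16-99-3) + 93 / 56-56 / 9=-10913689 / 21672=-503.58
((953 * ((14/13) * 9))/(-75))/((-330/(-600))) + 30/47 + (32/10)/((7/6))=-10375770/47047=-220.54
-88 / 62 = -44 / 31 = -1.42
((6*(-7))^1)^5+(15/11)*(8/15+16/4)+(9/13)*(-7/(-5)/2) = -186888452227/1430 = -130691225.33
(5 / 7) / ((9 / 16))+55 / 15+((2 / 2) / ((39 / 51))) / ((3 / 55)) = 23678 / 819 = 28.91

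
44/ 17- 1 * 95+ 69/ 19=-28676/ 323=-88.78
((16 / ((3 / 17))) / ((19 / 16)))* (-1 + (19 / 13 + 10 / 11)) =852992 / 8151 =104.65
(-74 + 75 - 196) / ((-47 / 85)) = 16575 / 47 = 352.66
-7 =-7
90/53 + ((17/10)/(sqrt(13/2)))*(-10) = 90/53 - 17*sqrt(26)/13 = -4.97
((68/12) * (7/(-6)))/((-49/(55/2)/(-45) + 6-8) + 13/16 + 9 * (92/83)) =-21729400/29015869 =-0.75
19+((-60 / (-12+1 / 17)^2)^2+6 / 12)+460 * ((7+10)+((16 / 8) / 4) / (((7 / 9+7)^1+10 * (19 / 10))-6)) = 4986165762620353 / 635119948694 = 7850.75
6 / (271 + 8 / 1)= 2 / 93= 0.02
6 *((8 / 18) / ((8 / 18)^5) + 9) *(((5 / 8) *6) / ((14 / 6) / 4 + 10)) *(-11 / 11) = -1196775 / 16256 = -73.62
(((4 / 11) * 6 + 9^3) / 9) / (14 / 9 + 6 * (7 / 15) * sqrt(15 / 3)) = 10.39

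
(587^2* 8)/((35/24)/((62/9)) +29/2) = 1367249792/7297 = 187371.49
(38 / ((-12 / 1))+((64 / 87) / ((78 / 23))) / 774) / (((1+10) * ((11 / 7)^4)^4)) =-276348666782031102707 / 1327395888198332314112322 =-0.00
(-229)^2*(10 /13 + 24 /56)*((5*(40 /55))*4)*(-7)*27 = -24693418080 /143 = -172681245.31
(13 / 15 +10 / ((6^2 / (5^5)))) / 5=78203 / 450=173.78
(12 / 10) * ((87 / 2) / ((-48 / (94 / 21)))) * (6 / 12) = -2.43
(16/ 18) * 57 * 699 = 35416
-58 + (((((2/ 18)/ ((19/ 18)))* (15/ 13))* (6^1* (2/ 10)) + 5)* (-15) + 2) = -32897/ 247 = -133.19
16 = 16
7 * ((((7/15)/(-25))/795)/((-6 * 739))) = 49/1321886250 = 0.00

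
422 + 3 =425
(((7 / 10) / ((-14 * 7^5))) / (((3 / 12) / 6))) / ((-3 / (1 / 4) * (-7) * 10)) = -1 / 11764900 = -0.00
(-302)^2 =91204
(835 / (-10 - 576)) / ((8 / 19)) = -15865 / 4688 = -3.38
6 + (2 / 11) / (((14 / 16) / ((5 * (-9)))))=-258 / 77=-3.35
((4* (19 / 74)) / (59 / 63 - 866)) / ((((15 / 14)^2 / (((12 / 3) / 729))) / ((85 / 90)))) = -1772624 / 330750343575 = -0.00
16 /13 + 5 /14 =289 /182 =1.59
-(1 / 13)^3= -1 / 2197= -0.00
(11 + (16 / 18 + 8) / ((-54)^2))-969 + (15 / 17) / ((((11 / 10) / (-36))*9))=-1179309766 / 1226907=-961.21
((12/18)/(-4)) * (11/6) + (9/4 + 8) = 179/18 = 9.94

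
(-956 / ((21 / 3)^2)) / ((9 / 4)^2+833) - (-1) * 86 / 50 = 27870363 / 16426025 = 1.70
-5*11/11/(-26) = 5/26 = 0.19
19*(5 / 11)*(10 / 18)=475 / 99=4.80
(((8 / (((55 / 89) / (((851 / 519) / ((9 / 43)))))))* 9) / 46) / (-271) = -566396 / 7735695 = -0.07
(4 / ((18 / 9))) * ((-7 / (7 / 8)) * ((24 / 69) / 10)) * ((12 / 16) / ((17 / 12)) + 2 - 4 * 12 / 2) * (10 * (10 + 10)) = 934400 / 391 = 2389.77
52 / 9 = 5.78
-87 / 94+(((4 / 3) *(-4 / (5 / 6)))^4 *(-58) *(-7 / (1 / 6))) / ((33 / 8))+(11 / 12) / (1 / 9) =1280580809723 / 1292500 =990778.19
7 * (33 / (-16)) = -231 / 16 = -14.44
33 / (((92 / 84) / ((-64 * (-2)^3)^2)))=181665792 / 23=7898512.70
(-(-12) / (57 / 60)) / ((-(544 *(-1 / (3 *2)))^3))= 405 / 23896832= 0.00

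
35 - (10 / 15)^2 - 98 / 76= 11377 / 342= 33.27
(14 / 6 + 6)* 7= 175 / 3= 58.33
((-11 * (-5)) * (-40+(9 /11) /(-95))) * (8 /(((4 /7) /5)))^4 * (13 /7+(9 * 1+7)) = -17925608750000 /19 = -943453092105.26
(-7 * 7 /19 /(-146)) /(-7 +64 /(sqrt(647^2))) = -31703 /12385910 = -0.00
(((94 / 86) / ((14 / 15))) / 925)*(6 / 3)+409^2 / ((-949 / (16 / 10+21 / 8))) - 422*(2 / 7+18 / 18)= -1287.31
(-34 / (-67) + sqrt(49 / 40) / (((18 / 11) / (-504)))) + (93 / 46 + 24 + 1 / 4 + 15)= 257527 / 6164 - 539* sqrt(10) / 5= -299.11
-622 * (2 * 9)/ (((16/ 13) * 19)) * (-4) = 36387/ 19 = 1915.11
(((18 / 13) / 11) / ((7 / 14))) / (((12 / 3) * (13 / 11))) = 9 / 169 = 0.05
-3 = -3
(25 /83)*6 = 150 /83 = 1.81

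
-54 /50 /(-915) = 9 /7625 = 0.00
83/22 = 3.77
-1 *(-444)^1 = 444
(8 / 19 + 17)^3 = 36264691 / 6859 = 5287.17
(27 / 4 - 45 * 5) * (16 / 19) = -3492 / 19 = -183.79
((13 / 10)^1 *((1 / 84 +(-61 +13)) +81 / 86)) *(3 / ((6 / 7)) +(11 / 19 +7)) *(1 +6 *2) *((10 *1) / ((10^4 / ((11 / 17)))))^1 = -132994627909 / 23333520000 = -5.70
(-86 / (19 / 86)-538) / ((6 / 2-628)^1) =1.48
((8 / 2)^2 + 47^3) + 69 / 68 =7061121 / 68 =103840.01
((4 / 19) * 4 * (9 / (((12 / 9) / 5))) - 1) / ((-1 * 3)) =-521 / 57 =-9.14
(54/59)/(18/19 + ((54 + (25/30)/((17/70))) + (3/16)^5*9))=54867787776/3499821881873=0.02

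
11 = 11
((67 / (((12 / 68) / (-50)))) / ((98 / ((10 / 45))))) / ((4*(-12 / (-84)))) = -75.33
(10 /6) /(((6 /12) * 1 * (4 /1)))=5 /6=0.83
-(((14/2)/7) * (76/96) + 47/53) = -2135/1272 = -1.68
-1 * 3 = -3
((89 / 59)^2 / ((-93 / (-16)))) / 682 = 63368 / 110392953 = 0.00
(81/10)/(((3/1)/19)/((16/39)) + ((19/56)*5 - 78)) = -86184/807775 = -0.11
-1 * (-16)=16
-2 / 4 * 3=-3 / 2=-1.50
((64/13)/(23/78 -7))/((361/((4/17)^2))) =-6144/54564067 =-0.00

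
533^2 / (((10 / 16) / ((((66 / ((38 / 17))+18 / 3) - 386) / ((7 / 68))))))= -1029111266144 / 665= -1547535738.56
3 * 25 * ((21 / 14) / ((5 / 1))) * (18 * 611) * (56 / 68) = 3464370 / 17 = 203786.47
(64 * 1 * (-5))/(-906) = 160/453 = 0.35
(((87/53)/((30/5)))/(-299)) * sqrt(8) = -29 * sqrt(2)/15847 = -0.00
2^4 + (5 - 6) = 15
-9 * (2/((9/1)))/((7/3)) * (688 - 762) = 444/7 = 63.43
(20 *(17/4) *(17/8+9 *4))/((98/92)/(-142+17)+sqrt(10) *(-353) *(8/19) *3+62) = -5748873610937500 *sqrt(10)/7894890089713413 -3196998251209375/31579560358853652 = -2.40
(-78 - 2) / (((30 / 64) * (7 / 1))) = -512 / 21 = -24.38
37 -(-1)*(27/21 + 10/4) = 571/14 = 40.79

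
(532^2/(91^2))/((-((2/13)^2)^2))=-61009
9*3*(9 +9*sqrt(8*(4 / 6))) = 804.18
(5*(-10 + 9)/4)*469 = -2345/4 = -586.25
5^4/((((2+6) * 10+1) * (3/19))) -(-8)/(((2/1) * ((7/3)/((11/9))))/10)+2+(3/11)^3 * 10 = 163063547/2264031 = 72.02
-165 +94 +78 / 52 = -139 / 2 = -69.50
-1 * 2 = -2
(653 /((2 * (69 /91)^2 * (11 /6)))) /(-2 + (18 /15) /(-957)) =-112012355 /723672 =-154.78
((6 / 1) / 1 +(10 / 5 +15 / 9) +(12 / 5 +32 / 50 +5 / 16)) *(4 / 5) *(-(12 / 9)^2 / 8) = -15623 / 6750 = -2.31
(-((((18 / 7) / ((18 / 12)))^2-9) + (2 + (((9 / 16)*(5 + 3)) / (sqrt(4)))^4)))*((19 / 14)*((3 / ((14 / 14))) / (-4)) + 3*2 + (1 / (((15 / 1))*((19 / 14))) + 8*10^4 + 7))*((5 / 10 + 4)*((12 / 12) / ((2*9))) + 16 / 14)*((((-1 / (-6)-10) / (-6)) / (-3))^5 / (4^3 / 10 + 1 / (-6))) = 291902907238531072954535 / 15557942177848885248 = 18762.31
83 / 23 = 3.61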